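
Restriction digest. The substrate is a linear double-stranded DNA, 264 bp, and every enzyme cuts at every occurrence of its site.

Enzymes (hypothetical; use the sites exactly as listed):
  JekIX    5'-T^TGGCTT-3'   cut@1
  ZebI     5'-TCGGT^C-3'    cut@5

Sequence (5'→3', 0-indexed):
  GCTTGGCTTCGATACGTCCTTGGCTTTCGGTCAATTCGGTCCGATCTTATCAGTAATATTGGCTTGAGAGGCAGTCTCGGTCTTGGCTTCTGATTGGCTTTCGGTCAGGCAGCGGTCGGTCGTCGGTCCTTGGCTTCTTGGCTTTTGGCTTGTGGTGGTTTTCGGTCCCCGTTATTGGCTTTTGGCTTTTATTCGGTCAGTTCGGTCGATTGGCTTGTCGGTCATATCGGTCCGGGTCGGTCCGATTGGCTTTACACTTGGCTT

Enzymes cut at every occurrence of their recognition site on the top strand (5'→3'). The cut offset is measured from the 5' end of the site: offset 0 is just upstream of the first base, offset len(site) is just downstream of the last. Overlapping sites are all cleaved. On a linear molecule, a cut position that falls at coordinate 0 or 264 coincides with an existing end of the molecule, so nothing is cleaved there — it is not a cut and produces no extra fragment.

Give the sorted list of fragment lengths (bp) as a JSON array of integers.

Scan for sites:
  JekIX (TTGGCTT, off=1): starts [2, 19, 58, 82, 93, 129, 137, 144, 174, 181, 209, 245, 257] → cuts [3, 20, 59, 83, 94, 130, 138, 145, 175, 182, 210, 246, 258]
  ZebI (TCGGTC, off=5): starts [26, 35, 76, 100, 115, 122, 161, 192, 201, 217, 226, 236] → cuts [31, 40, 81, 105, 120, 127, 166, 197, 206, 222, 231, 241]

Pooled cuts: [3, 20, 31, 40, 59, 81, 83, 94, 105, 120, 127, 130, 138, 145, 166, 175, 182, 197, 206, 210, 222, 231, 241, 246, 258]

Fragment lengths:
  [0,3): 3 bp
  [3,20): 17 bp
  [20,31): 11 bp
  [31,40): 9 bp
  [40,59): 19 bp
  [59,81): 22 bp
  [81,83): 2 bp
  [83,94): 11 bp
  [94,105): 11 bp
  [105,120): 15 bp
  [120,127): 7 bp
  [127,130): 3 bp
  [130,138): 8 bp
  [138,145): 7 bp
  [145,166): 21 bp
  [166,175): 9 bp
  [175,182): 7 bp
  [182,197): 15 bp
  [197,206): 9 bp
  [206,210): 4 bp
  [210,222): 12 bp
  [222,231): 9 bp
  [231,241): 10 bp
  [241,246): 5 bp
  [246,258): 12 bp
  [258,264): 6 bp

[2,3,3,4,5,6,7,7,7,8,9,9,9,9,10,11,11,11,12,12,15,15,17,19,21,22]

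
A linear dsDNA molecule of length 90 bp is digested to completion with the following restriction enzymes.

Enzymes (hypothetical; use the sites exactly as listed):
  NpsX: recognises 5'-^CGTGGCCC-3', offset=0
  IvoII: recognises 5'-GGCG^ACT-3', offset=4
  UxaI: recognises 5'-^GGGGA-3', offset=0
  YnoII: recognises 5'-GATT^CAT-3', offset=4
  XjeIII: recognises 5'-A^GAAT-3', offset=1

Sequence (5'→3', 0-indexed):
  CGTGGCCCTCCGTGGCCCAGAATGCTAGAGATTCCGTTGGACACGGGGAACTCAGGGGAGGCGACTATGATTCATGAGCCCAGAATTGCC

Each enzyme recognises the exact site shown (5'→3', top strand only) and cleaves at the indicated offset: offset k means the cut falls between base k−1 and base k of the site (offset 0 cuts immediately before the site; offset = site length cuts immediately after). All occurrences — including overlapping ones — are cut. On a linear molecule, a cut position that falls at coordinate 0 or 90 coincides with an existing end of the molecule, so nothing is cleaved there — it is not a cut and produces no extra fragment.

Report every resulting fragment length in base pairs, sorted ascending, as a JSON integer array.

[8,9,9,9,10,10,10,25]

Per-enzyme occurrences:
  NpsX CGTGGCCC/0: at [0, 10] ⇒ [10] (position 0 is a terminus of the linear molecule — no cut)
  IvoII GGCGACT/4: at [59] ⇒ [63]
  UxaI GGGGA/0: at [44, 54] ⇒ [44, 54]
  YnoII GATTCAT/4: at [68] ⇒ [72]
  XjeIII AGAAT/1: at [18, 81] ⇒ [19, 82]

All cut coordinates (distinct, sorted): [10, 19, 44, 54, 63, 72, 82]

Fragment lengths:
  [0,10): 10 bp
  [10,19): 9 bp
  [19,44): 25 bp
  [44,54): 10 bp
  [54,63): 9 bp
  [63,72): 9 bp
  [72,82): 10 bp
  [82,90): 8 bp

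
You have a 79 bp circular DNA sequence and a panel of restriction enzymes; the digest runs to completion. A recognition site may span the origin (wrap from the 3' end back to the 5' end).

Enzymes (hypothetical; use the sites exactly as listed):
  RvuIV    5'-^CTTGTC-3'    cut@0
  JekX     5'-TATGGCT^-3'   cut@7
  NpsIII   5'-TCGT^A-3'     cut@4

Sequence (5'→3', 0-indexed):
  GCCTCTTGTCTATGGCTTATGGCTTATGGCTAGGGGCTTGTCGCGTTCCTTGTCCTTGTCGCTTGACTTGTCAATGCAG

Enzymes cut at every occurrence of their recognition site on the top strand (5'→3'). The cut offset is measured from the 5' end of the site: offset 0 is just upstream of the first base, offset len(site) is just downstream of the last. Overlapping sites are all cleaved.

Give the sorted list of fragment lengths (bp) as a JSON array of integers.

[5,6,7,7,12,12,13,17]

Scan for sites:
  RvuIV (CTTGTC, off=0): starts [4, 36, 48, 54, 66] → cuts [4, 36, 48, 54, 66]
  JekX (TATGGCT, off=7): starts [10, 17, 24] → cuts [17, 24, 31]
  NpsIII (TCGTA, off=4): no sites

All cut coordinates (distinct, sorted): [4, 17, 24, 31, 36, 48, 54, 66]

Fragments:
  4→17: 13 bp
  17→24: 7 bp
  24→31: 7 bp
  31→36: 5 bp
  36→48: 12 bp
  48→54: 6 bp
  54→66: 12 bp
  66→4 (wrap): 79-66+4 = 17 bp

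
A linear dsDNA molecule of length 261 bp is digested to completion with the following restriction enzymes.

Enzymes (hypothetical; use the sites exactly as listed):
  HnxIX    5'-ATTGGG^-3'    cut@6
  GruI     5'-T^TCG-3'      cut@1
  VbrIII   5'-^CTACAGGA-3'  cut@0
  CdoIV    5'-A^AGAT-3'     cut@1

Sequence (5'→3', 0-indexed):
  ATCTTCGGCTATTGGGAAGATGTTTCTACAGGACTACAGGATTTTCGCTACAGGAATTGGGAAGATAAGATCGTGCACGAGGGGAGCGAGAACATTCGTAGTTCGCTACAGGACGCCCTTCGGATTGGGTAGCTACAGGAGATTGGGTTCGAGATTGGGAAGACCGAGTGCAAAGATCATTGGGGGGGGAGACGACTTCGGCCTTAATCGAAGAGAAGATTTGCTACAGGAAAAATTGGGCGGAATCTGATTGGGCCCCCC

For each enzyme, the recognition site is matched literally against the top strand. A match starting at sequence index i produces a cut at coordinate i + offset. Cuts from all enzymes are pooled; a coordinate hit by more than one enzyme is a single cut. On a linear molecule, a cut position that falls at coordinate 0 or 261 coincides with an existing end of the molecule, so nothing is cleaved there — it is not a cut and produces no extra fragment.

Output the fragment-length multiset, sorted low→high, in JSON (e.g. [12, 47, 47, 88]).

[1,1,1,3,3,3,4,5,6,7,7,8,8,10,11,11,11,12,13,14,14,14,15,15,17,19,28]

Per-enzyme occurrences:
  HnxIX (ATTGGG, off=6): starts [10, 55, 123, 141, 153, 178, 234, 249] → cuts [16, 61, 129, 147, 159, 184, 240, 255]
  GruI (TTCG, off=1): starts [3, 43, 94, 101, 118, 147, 196] → cuts [4, 44, 95, 102, 119, 148, 197]
  VbrIII (CTACAGGA, off=0): starts [25, 33, 47, 105, 132, 223] → cuts [25, 33, 47, 105, 132, 223]
  CdoIV (AAGAT, off=1): starts [16, 61, 66, 172, 215] → cuts [17, 62, 67, 173, 216]

All cut coordinates (distinct, sorted): [4, 16, 17, 25, 33, 44, 47, 61, 62, 67, 95, 102, 105, 119, 129, 132, 147, 148, 159, 173, 184, 197, 216, 223, 240, 255]

Fragments:
  [0,4): 4 bp
  [4,16): 12 bp
  [16,17): 1 bp
  [17,25): 8 bp
  [25,33): 8 bp
  [33,44): 11 bp
  [44,47): 3 bp
  [47,61): 14 bp
  [61,62): 1 bp
  [62,67): 5 bp
  [67,95): 28 bp
  [95,102): 7 bp
  [102,105): 3 bp
  [105,119): 14 bp
  [119,129): 10 bp
  [129,132): 3 bp
  [132,147): 15 bp
  [147,148): 1 bp
  [148,159): 11 bp
  [159,173): 14 bp
  [173,184): 11 bp
  [184,197): 13 bp
  [197,216): 19 bp
  [216,223): 7 bp
  [223,240): 17 bp
  [240,255): 15 bp
  [255,261): 6 bp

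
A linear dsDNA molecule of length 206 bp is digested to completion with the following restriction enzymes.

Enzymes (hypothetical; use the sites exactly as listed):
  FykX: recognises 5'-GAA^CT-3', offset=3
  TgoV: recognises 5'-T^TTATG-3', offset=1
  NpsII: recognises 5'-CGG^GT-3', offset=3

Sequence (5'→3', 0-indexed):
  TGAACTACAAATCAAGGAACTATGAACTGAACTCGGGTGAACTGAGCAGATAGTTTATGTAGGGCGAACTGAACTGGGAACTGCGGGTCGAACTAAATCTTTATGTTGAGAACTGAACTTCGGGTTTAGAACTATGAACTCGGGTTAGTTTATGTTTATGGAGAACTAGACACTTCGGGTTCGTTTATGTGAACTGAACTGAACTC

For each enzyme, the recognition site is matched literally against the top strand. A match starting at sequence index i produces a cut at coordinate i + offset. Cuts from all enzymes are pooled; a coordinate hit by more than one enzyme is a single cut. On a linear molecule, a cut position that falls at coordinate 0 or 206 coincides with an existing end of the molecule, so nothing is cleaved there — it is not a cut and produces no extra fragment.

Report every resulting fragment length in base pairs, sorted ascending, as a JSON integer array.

Site scan:
  FykX GAACT/3: at [1, 16, 23, 28, 38, 65, 70, 77, 89, 109, 114, 128, 135, 162, 190, 195, 200] ⇒ [4, 19, 26, 31, 41, 68, 73, 80, 92, 112, 117, 131, 138, 165, 193, 198, 203]
  TgoV TTTATG/1: at [53, 99, 148, 154, 183] ⇒ [54, 100, 149, 155, 184]
  NpsII CGGGT/3: at [33, 83, 120, 140, 175] ⇒ [36, 86, 123, 143, 178]

All cut coordinates (distinct, sorted): [4, 19, 26, 31, 36, 41, 54, 68, 73, 80, 86, 92, 100, 112, 117, 123, 131, 138, 143, 149, 155, 165, 178, 184, 193, 198, 203]

Fragments:
  [0,4): 4 bp
  [4,19): 15 bp
  [19,26): 7 bp
  [26,31): 5 bp
  [31,36): 5 bp
  [36,41): 5 bp
  [41,54): 13 bp
  [54,68): 14 bp
  [68,73): 5 bp
  [73,80): 7 bp
  [80,86): 6 bp
  [86,92): 6 bp
  [92,100): 8 bp
  [100,112): 12 bp
  [112,117): 5 bp
  [117,123): 6 bp
  [123,131): 8 bp
  [131,138): 7 bp
  [138,143): 5 bp
  [143,149): 6 bp
  [149,155): 6 bp
  [155,165): 10 bp
  [165,178): 13 bp
  [178,184): 6 bp
  [184,193): 9 bp
  [193,198): 5 bp
  [198,203): 5 bp
  [203,206): 3 bp

[3,4,5,5,5,5,5,5,5,5,6,6,6,6,6,6,7,7,7,8,8,9,10,12,13,13,14,15]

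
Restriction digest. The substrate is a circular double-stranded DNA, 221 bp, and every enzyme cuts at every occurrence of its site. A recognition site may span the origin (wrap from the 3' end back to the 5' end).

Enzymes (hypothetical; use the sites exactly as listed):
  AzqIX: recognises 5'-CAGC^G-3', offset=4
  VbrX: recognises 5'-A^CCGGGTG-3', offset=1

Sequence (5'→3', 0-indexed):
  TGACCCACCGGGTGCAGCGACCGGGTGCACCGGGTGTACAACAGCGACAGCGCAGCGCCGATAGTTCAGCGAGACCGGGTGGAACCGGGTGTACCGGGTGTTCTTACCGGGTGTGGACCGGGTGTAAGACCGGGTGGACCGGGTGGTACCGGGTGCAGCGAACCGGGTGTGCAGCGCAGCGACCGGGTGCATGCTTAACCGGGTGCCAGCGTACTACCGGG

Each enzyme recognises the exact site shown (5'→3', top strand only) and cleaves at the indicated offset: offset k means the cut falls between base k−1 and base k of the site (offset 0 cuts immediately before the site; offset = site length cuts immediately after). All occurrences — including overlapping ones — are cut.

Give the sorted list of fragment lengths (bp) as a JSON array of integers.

[2,2,3,4,5,5,6,6,9,9,9,10,10,11,11,11,12,12,12,13,13,14,16,16]

Site scan:
  AzqIX (CAGCG, off=4): starts [14, 41, 47, 52, 66, 155, 171, 176, 206] → cuts [18, 45, 51, 56, 70, 159, 175, 180, 210]
  VbrX (ACCGGGTG, off=1): starts [6, 19, 28, 73, 83, 92, 105, 116, 128, 137, 147, 161, 181, 197, 215] → cuts [7, 20, 29, 74, 84, 93, 106, 117, 129, 138, 148, 162, 182, 198, 216]

All cut coordinates (distinct, sorted): [7, 18, 20, 29, 45, 51, 56, 70, 74, 84, 93, 106, 117, 129, 138, 148, 159, 162, 175, 180, 182, 198, 210, 216]

Fragment lengths:
  7→18: 11 bp
  18→20: 2 bp
  20→29: 9 bp
  29→45: 16 bp
  45→51: 6 bp
  51→56: 5 bp
  56→70: 14 bp
  70→74: 4 bp
  74→84: 10 bp
  84→93: 9 bp
  93→106: 13 bp
  106→117: 11 bp
  117→129: 12 bp
  129→138: 9 bp
  138→148: 10 bp
  148→159: 11 bp
  159→162: 3 bp
  162→175: 13 bp
  175→180: 5 bp
  180→182: 2 bp
  182→198: 16 bp
  198→210: 12 bp
  210→216: 6 bp
  216→7 (wrap): 221-216+7 = 12 bp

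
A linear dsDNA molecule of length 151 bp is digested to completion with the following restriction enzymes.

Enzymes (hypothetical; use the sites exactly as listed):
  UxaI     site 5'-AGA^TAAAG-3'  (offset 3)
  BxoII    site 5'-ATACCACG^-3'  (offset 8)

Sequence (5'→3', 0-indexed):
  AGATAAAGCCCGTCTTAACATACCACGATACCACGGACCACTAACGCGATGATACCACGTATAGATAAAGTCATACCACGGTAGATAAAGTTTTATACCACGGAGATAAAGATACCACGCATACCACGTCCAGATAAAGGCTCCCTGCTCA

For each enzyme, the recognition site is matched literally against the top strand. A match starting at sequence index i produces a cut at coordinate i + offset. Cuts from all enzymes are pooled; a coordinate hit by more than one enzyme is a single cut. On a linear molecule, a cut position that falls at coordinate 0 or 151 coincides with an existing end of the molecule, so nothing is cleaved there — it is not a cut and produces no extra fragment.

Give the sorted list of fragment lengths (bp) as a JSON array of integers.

Per-enzyme occurrences:
  UxaI AGATAAAG/3: at [0, 62, 82, 103, 131] ⇒ [3, 65, 85, 106, 134]
  BxoII ATACCACG/8: at [19, 27, 51, 72, 94, 111, 120] ⇒ [27, 35, 59, 80, 102, 119, 128]

All cut coordinates (distinct, sorted): [3, 27, 35, 59, 65, 80, 85, 102, 106, 119, 128, 134]

Fragments:
  [0,3): 3 bp
  [3,27): 24 bp
  [27,35): 8 bp
  [35,59): 24 bp
  [59,65): 6 bp
  [65,80): 15 bp
  [80,85): 5 bp
  [85,102): 17 bp
  [102,106): 4 bp
  [106,119): 13 bp
  [119,128): 9 bp
  [128,134): 6 bp
  [134,151): 17 bp

[3,4,5,6,6,8,9,13,15,17,17,24,24]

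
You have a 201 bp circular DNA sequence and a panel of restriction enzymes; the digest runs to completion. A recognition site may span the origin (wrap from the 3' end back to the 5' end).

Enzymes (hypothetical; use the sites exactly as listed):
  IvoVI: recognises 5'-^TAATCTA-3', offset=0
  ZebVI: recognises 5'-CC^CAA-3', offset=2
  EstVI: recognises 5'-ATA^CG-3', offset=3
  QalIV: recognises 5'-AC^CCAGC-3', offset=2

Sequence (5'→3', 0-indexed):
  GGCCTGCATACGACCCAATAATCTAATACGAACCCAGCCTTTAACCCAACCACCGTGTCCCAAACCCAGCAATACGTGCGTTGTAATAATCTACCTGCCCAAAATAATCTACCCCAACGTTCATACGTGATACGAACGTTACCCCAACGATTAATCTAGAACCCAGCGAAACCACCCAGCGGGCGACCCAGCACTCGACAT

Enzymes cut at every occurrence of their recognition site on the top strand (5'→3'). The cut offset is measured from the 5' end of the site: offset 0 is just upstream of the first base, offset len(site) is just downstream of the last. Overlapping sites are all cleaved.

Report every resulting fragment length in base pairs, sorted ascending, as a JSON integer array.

Site scan:
  IvoVI (TAATCTA, off=0): starts [18, 86, 104, 151] → cuts [18, 86, 104, 151]
  ZebVI (CCCAA, off=2): starts [13, 44, 58, 97, 112, 142] → cuts [15, 46, 60, 99, 114, 144]
  EstVI (ATACG, off=3): starts [7, 25, 71, 122, 129] → cuts [10, 28, 74, 125, 132]
  QalIV (ACCCAGC, off=2): starts [31, 63, 160, 173, 185] → cuts [33, 65, 162, 175, 187]

Pooled cuts: [10, 15, 18, 28, 33, 46, 60, 65, 74, 86, 99, 104, 114, 125, 132, 144, 151, 162, 175, 187]

Fragment lengths:
  10→15: 5 bp
  15→18: 3 bp
  18→28: 10 bp
  28→33: 5 bp
  33→46: 13 bp
  46→60: 14 bp
  60→65: 5 bp
  65→74: 9 bp
  74→86: 12 bp
  86→99: 13 bp
  99→104: 5 bp
  104→114: 10 bp
  114→125: 11 bp
  125→132: 7 bp
  132→144: 12 bp
  144→151: 7 bp
  151→162: 11 bp
  162→175: 13 bp
  175→187: 12 bp
  187→10 (wrap): 201-187+10 = 24 bp

[3,5,5,5,5,7,7,9,10,10,11,11,12,12,12,13,13,13,14,24]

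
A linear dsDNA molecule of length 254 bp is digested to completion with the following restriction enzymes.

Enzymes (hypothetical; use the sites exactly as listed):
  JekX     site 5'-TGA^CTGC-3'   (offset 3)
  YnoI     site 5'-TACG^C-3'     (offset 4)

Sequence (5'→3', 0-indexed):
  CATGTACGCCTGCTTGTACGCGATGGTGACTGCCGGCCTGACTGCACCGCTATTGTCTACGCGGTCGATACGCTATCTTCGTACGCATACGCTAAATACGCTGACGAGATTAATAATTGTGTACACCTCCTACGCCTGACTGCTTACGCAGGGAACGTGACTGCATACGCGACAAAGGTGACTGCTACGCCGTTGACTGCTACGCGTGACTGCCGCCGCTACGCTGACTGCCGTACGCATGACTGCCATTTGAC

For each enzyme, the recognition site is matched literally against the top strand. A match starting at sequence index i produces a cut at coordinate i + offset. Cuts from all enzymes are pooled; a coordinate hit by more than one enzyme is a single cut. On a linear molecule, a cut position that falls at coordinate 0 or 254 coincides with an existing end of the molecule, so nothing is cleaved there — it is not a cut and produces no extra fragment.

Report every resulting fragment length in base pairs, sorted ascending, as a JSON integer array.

Per-enzyme occurrences:
  JekX TGACTGC/3: at [26, 38, 136, 157, 178, 193, 206, 224, 239] ⇒ [29, 41, 139, 160, 181, 196, 209, 227, 242]
  YnoI TACGC/4: at [4, 16, 57, 68, 81, 87, 96, 130, 144, 165, 185, 200, 219, 233] ⇒ [8, 20, 61, 72, 85, 91, 100, 134, 148, 169, 189, 204, 223, 237]

Pooled cuts: [8, 20, 29, 41, 61, 72, 85, 91, 100, 134, 139, 148, 160, 169, 181, 189, 196, 204, 209, 223, 227, 237, 242]

Fragment lengths:
  [0,8): 8 bp
  [8,20): 12 bp
  [20,29): 9 bp
  [29,41): 12 bp
  [41,61): 20 bp
  [61,72): 11 bp
  [72,85): 13 bp
  [85,91): 6 bp
  [91,100): 9 bp
  [100,134): 34 bp
  [134,139): 5 bp
  [139,148): 9 bp
  [148,160): 12 bp
  [160,169): 9 bp
  [169,181): 12 bp
  [181,189): 8 bp
  [189,196): 7 bp
  [196,204): 8 bp
  [204,209): 5 bp
  [209,223): 14 bp
  [223,227): 4 bp
  [227,237): 10 bp
  [237,242): 5 bp
  [242,254): 12 bp

[4,5,5,5,6,7,8,8,8,9,9,9,9,10,11,12,12,12,12,12,13,14,20,34]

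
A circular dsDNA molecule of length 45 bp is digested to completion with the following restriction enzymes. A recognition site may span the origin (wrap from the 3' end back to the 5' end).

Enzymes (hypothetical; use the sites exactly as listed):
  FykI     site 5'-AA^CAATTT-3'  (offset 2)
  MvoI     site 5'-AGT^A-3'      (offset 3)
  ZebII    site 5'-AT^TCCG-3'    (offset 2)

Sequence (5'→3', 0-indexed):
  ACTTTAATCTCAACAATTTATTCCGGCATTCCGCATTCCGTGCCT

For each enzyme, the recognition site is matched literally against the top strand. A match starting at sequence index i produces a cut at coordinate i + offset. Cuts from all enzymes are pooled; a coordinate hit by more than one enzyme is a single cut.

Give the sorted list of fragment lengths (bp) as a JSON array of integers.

Site scan:
  FykI (AACAATTT, off=2): starts [11] → cuts [13]
  MvoI (AGTA, off=3): no sites
  ZebII (ATTCCG, off=2): starts [19, 27, 34] → cuts [21, 29, 36]

Pooled cuts: [13, 21, 29, 36]

Fragment lengths:
  13→21: 8 bp
  21→29: 8 bp
  29→36: 7 bp
  36→13 (wrap): 45-36+13 = 22 bp

[7,8,8,22]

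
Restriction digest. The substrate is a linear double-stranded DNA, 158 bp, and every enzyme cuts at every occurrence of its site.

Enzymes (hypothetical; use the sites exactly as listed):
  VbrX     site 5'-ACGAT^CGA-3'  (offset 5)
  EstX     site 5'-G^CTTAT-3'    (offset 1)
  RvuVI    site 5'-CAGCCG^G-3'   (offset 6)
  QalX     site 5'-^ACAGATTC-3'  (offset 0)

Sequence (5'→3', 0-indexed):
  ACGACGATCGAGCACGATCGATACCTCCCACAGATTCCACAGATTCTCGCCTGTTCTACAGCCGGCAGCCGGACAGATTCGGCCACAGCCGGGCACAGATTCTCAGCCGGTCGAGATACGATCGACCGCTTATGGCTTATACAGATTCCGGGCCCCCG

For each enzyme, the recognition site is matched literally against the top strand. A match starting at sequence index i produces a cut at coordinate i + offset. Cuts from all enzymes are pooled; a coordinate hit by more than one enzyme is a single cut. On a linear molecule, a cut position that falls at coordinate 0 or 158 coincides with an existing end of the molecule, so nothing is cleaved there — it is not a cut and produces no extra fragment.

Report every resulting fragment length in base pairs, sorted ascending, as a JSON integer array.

Per-enzyme occurrences:
  VbrX ACGATCGA/5: at [3, 13, 117] ⇒ [8, 18, 122]
  EstX GCTTAT/1: at [127, 134] ⇒ [128, 135]
  RvuVI CAGCCGG/6: at [58, 65, 85, 103] ⇒ [64, 71, 91, 109]
  QalX ACAGATTC/0: at [29, 38, 72, 94, 140] ⇒ [29, 38, 72, 94, 140]

All cut coordinates (distinct, sorted): [8, 18, 29, 38, 64, 71, 72, 91, 94, 109, 122, 128, 135, 140]

Fragment lengths:
  [0,8): 8 bp
  [8,18): 10 bp
  [18,29): 11 bp
  [29,38): 9 bp
  [38,64): 26 bp
  [64,71): 7 bp
  [71,72): 1 bp
  [72,91): 19 bp
  [91,94): 3 bp
  [94,109): 15 bp
  [109,122): 13 bp
  [122,128): 6 bp
  [128,135): 7 bp
  [135,140): 5 bp
  [140,158): 18 bp

[1,3,5,6,7,7,8,9,10,11,13,15,18,19,26]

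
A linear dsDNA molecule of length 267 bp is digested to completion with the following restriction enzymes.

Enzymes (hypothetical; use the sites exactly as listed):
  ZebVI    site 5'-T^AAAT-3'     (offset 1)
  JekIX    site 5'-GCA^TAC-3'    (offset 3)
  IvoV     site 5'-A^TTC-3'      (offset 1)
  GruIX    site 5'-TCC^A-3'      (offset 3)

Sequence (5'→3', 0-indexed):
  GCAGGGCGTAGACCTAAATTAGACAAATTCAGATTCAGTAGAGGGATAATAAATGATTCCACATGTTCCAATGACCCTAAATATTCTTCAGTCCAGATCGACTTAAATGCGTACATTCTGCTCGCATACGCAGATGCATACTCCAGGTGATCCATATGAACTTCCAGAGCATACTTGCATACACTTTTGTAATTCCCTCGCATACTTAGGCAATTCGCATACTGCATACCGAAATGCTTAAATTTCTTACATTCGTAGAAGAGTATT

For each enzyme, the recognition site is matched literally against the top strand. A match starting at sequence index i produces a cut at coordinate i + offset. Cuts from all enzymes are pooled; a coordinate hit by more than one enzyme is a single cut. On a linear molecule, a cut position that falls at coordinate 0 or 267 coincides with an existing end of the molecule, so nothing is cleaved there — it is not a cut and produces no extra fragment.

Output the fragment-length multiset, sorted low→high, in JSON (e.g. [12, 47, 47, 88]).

[4,5,6,6,6,6,6,7,8,9,9,9,10,10,11,11,11,11,12,12,12,12,13,13,15,16,17]

Per-enzyme occurrences:
  ZebVI (TAAAT, off=1): starts [14, 49, 77, 103, 238] → cuts [15, 50, 78, 104, 239]
  JekIX (GCATAC, off=3): starts [123, 135, 168, 176, 199, 216, 223] → cuts [126, 138, 171, 179, 202, 219, 226]
  IvoV (ATTC, off=1): starts [26, 32, 55, 82, 114, 191, 212, 250] → cuts [27, 33, 56, 83, 115, 192, 213, 251]
  GruIX (TCCA, off=3): starts [57, 66, 91, 141, 150, 162] → cuts [60, 69, 94, 144, 153, 165]

All cut coordinates (distinct, sorted): [15, 27, 33, 50, 56, 60, 69, 78, 83, 94, 104, 115, 126, 138, 144, 153, 165, 171, 179, 192, 202, 213, 219, 226, 239, 251]

Fragment lengths:
  [0,15): 15 bp
  [15,27): 12 bp
  [27,33): 6 bp
  [33,50): 17 bp
  [50,56): 6 bp
  [56,60): 4 bp
  [60,69): 9 bp
  [69,78): 9 bp
  [78,83): 5 bp
  [83,94): 11 bp
  [94,104): 10 bp
  [104,115): 11 bp
  [115,126): 11 bp
  [126,138): 12 bp
  [138,144): 6 bp
  [144,153): 9 bp
  [153,165): 12 bp
  [165,171): 6 bp
  [171,179): 8 bp
  [179,192): 13 bp
  [192,202): 10 bp
  [202,213): 11 bp
  [213,219): 6 bp
  [219,226): 7 bp
  [226,239): 13 bp
  [239,251): 12 bp
  [251,267): 16 bp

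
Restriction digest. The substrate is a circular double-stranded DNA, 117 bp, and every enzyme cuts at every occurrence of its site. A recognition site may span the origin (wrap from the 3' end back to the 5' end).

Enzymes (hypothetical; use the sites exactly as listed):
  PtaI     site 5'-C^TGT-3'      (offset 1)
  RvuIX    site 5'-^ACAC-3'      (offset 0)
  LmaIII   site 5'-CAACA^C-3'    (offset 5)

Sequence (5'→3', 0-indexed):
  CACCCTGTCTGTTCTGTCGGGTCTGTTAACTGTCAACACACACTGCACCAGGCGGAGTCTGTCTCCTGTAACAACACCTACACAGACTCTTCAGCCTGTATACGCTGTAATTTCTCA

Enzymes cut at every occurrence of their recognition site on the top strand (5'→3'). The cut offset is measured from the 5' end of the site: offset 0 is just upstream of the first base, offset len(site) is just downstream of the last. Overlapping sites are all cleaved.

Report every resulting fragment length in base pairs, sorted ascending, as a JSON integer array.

[1,1,2,3,3,4,5,5,6,7,7,7,9,9,11,17,20]

Site scan:
  PtaI CTGT/1: at [4, 8, 13, 22, 29, 58, 65, 95, 104] ⇒ [5, 9, 14, 23, 30, 59, 66, 96, 105]
  RvuIX ACAC/0: at [35, 37, 39, 73, 79, 116] ⇒ [35, 37, 39, 73, 79, 116]
  LmaIII CAACAC/5: at [33, 71] ⇒ [38, 76]

All cut coordinates (distinct, sorted): [5, 9, 14, 23, 30, 35, 37, 38, 39, 59, 66, 73, 76, 79, 96, 105, 116]

Fragments:
  5→9: 4 bp
  9→14: 5 bp
  14→23: 9 bp
  23→30: 7 bp
  30→35: 5 bp
  35→37: 2 bp
  37→38: 1 bp
  38→39: 1 bp
  39→59: 20 bp
  59→66: 7 bp
  66→73: 7 bp
  73→76: 3 bp
  76→79: 3 bp
  79→96: 17 bp
  96→105: 9 bp
  105→116: 11 bp
  116→5 (wrap): 117-116+5 = 6 bp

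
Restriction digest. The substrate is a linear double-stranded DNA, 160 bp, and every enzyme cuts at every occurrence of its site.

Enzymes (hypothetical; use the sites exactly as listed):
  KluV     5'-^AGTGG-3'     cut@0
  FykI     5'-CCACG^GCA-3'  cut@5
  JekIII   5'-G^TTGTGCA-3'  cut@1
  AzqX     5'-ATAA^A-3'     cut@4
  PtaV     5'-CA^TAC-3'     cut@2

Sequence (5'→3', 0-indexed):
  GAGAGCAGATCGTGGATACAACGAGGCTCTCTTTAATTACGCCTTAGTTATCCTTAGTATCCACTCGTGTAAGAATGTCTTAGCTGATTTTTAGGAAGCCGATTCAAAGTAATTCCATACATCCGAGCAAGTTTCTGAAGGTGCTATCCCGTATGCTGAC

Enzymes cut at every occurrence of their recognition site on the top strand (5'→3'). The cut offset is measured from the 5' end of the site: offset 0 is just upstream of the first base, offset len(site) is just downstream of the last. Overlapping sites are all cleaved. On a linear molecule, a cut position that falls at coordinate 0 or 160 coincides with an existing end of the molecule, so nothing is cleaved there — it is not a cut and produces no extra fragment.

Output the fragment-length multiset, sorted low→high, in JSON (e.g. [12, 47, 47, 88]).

[43,117]

Scan for sites:
  KluV (AGTGG, off=0): no sites
  FykI (CCACGGCA, off=5): no sites
  JekIII (GTTGTGCA, off=1): no sites
  AzqX (ATAAA, off=4): no sites
  PtaV (CATAC, off=2): starts [115] → cuts [117]

All cut coordinates (distinct, sorted): [117]

Fragments:
  [0,117): 117 bp
  [117,160): 43 bp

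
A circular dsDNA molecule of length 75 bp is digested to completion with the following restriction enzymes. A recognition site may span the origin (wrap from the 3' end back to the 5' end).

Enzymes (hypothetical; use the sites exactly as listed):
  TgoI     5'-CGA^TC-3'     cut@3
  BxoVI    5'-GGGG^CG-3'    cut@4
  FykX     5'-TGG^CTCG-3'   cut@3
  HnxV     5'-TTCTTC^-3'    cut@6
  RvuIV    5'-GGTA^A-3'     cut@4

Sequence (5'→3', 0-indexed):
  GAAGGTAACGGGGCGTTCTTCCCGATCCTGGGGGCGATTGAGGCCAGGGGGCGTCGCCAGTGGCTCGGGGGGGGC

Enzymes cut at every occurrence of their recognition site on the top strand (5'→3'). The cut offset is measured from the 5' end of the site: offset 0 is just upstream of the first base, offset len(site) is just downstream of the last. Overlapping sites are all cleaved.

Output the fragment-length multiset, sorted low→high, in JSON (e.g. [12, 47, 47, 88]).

[4,6,8,8,9,11,12,17]

Scan for sites:
  TgoI CGATC/3: at [22] ⇒ [25]
  BxoVI GGGGCG/4: at [9, 30, 47, 70] ⇒ [13, 34, 51, 74]
  FykX TGGCTCG/3: at [60] ⇒ [63]
  HnxV TTCTTC/6: at [15] ⇒ [21]
  RvuIV GGTAA/4: at [3] ⇒ [7]

Pooled cuts: [7, 13, 21, 25, 34, 51, 63, 74]

Fragment lengths:
  7→13: 6 bp
  13→21: 8 bp
  21→25: 4 bp
  25→34: 9 bp
  34→51: 17 bp
  51→63: 12 bp
  63→74: 11 bp
  74→7 (wrap): 75-74+7 = 8 bp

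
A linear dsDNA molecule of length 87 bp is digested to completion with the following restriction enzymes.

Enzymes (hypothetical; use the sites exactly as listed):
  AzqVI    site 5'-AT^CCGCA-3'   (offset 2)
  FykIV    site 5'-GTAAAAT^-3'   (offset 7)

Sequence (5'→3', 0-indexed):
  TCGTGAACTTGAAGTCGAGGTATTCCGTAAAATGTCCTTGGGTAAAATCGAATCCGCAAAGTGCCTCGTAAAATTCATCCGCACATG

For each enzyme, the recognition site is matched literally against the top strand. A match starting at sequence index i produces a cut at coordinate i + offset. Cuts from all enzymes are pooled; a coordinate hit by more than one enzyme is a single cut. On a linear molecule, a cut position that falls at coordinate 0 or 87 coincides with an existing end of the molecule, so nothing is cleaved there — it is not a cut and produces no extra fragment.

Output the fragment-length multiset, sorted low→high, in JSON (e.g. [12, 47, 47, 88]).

Per-enzyme occurrences:
  AzqVI (ATCCGCA, off=2): starts [51, 76] → cuts [53, 78]
  FykIV (GTAAAAT, off=7): starts [26, 41, 67] → cuts [33, 48, 74]

All cut coordinates (distinct, sorted): [33, 48, 53, 74, 78]

Fragment lengths:
  [0,33): 33 bp
  [33,48): 15 bp
  [48,53): 5 bp
  [53,74): 21 bp
  [74,78): 4 bp
  [78,87): 9 bp

[4,5,9,15,21,33]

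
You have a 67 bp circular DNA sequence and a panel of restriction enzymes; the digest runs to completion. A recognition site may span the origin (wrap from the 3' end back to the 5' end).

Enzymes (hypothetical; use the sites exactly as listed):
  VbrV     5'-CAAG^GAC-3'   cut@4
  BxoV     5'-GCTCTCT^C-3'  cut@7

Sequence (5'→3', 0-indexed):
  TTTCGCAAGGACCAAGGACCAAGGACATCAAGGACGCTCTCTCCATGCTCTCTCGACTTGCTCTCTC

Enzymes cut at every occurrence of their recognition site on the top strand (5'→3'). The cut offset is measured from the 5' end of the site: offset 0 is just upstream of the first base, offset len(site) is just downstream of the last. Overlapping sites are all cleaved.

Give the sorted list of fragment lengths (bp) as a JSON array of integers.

Scan for sites:
  VbrV CAAGGAC/4: at [5, 12, 19, 28] ⇒ [9, 16, 23, 32]
  BxoV GCTCTCTC/7: at [35, 46, 59] ⇒ [42, 53, 66]

All cut coordinates (distinct, sorted): [9, 16, 23, 32, 42, 53, 66]

Fragment lengths:
  9→16: 7 bp
  16→23: 7 bp
  23→32: 9 bp
  32→42: 10 bp
  42→53: 11 bp
  53→66: 13 bp
  66→9 (wrap): 67-66+9 = 10 bp

[7,7,9,10,10,11,13]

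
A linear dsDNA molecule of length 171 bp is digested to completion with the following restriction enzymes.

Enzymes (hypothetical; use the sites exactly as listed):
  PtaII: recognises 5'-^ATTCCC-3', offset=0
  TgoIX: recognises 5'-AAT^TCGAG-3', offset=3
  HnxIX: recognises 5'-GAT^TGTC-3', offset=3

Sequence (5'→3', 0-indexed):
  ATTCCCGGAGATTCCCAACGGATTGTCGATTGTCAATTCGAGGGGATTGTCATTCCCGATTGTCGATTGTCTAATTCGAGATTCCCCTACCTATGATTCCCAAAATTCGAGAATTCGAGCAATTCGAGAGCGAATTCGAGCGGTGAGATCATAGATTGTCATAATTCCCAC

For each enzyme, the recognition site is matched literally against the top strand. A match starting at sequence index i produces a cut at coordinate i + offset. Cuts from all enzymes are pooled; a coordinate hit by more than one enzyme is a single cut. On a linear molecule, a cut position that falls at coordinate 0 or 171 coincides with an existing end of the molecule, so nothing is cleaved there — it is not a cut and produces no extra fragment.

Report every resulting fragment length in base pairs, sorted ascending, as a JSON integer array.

[4,5,7,7,7,7,8,8,8,9,9,10,10,11,12,13,15,21]

Scan for sites:
  PtaII (ATTCCC, off=0): starts [0, 10, 51, 80, 95, 163] → cuts [10, 51, 80, 95, 163] (position 0 is a terminus of the linear molecule — no cut)
  TgoIX (AATTCGAG, off=3): starts [34, 72, 103, 111, 120, 132] → cuts [37, 75, 106, 114, 123, 135]
  HnxIX (GATTGTC, off=3): starts [20, 27, 44, 57, 64, 153] → cuts [23, 30, 47, 60, 67, 156]

All cut coordinates (distinct, sorted): [10, 23, 30, 37, 47, 51, 60, 67, 75, 80, 95, 106, 114, 123, 135, 156, 163]

Fragment lengths:
  [0,10): 10 bp
  [10,23): 13 bp
  [23,30): 7 bp
  [30,37): 7 bp
  [37,47): 10 bp
  [47,51): 4 bp
  [51,60): 9 bp
  [60,67): 7 bp
  [67,75): 8 bp
  [75,80): 5 bp
  [80,95): 15 bp
  [95,106): 11 bp
  [106,114): 8 bp
  [114,123): 9 bp
  [123,135): 12 bp
  [135,156): 21 bp
  [156,163): 7 bp
  [163,171): 8 bp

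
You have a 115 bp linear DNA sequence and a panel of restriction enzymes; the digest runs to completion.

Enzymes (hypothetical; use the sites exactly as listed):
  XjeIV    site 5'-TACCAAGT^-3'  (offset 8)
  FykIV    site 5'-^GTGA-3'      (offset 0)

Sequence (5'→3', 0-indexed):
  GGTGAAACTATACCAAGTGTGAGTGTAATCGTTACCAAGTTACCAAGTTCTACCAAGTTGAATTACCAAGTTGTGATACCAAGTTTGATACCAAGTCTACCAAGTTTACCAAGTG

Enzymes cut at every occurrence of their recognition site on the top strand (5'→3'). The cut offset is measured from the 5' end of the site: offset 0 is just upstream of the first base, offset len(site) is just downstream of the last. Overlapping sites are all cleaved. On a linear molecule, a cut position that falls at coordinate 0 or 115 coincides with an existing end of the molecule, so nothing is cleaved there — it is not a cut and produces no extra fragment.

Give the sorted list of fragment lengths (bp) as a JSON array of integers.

[1,1,1,8,9,9,10,12,12,13,17,22]

Site scan:
  XjeIV (TACCAAGT, off=8): starts [10, 32, 40, 50, 63, 76, 88, 97, 106] → cuts [18, 40, 48, 58, 71, 84, 96, 105, 114]
  FykIV (GTGA, off=0): starts [1, 18, 72] → cuts [1, 18, 72]

Pooled cuts: [1, 18, 40, 48, 58, 71, 72, 84, 96, 105, 114]

Fragment lengths:
  [0,1): 1 bp
  [1,18): 17 bp
  [18,40): 22 bp
  [40,48): 8 bp
  [48,58): 10 bp
  [58,71): 13 bp
  [71,72): 1 bp
  [72,84): 12 bp
  [84,96): 12 bp
  [96,105): 9 bp
  [105,114): 9 bp
  [114,115): 1 bp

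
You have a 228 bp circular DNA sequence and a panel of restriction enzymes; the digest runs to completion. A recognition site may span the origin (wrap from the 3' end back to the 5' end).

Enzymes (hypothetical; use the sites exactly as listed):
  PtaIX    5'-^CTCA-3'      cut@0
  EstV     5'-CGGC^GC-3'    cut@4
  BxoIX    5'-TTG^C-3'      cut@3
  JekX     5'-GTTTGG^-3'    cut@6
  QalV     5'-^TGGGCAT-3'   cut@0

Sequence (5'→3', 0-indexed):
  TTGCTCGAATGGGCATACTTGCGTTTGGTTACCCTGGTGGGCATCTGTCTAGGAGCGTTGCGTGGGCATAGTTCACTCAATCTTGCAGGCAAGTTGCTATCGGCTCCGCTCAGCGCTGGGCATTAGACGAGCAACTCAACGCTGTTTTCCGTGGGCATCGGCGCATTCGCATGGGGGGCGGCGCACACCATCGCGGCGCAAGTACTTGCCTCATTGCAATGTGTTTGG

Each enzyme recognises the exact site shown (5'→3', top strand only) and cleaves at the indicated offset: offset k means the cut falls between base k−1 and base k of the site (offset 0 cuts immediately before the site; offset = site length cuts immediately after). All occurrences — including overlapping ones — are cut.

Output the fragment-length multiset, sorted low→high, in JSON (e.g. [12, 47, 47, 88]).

Site scan:
  PtaIX CTCA/0: at [75, 108, 134, 209] ⇒ [75, 108, 134, 209]
  EstV CGGCGC/4: at [158, 178, 193] ⇒ [162, 182, 197]
  BxoIX TTGC/3: at [0, 18, 57, 82, 93, 205, 213] ⇒ [3, 21, 60, 85, 96, 208, 216]
  JekX GTTTGG/6: at [22, 222] ⇒ [0, 28]
  QalV TGGGCAT/0: at [9, 37, 62, 116, 151] ⇒ [9, 37, 62, 116, 151]

Pooled cuts: [0, 3, 9, 21, 28, 37, 60, 62, 75, 85, 96, 108, 116, 134, 151, 162, 182, 197, 208, 209, 216]

Fragments:
  0→3: 3 bp
  3→9: 6 bp
  9→21: 12 bp
  21→28: 7 bp
  28→37: 9 bp
  37→60: 23 bp
  60→62: 2 bp
  62→75: 13 bp
  75→85: 10 bp
  85→96: 11 bp
  96→108: 12 bp
  108→116: 8 bp
  116→134: 18 bp
  134→151: 17 bp
  151→162: 11 bp
  162→182: 20 bp
  182→197: 15 bp
  197→208: 11 bp
  208→209: 1 bp
  209→216: 7 bp
  216→0 (wrap): 228-216+0 = 12 bp

[1,2,3,6,7,7,8,9,10,11,11,11,12,12,12,13,15,17,18,20,23]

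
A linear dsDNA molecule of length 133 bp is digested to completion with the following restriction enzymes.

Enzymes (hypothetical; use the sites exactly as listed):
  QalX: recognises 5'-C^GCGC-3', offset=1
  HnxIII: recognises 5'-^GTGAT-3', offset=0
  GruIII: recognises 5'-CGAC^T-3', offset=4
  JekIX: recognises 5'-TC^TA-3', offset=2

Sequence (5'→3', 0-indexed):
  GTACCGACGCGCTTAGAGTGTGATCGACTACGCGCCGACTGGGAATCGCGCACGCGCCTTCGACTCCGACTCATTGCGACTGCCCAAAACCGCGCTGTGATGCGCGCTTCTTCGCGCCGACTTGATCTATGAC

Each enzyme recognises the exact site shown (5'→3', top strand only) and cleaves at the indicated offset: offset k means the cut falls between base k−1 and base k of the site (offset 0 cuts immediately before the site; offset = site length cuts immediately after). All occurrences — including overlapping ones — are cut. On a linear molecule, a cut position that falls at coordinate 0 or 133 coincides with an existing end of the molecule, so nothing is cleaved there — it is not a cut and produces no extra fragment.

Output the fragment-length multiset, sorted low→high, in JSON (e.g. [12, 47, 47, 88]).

[3,5,6,6,6,6,7,8,8,8,8,9,10,10,11,11,11]

Per-enzyme occurrences:
  QalX (CGCGC, off=1): starts [7, 30, 46, 52, 90, 102, 112] → cuts [8, 31, 47, 53, 91, 103, 113]
  HnxIII (GTGAT, off=0): starts [19, 96] → cuts [19, 96]
  GruIII (CGACT, off=4): starts [24, 35, 60, 66, 76, 117] → cuts [28, 39, 64, 70, 80, 121]
  JekIX (TCTA, off=2): starts [125] → cuts [127]

All cut coordinates (distinct, sorted): [8, 19, 28, 31, 39, 47, 53, 64, 70, 80, 91, 96, 103, 113, 121, 127]

Fragments:
  [0,8): 8 bp
  [8,19): 11 bp
  [19,28): 9 bp
  [28,31): 3 bp
  [31,39): 8 bp
  [39,47): 8 bp
  [47,53): 6 bp
  [53,64): 11 bp
  [64,70): 6 bp
  [70,80): 10 bp
  [80,91): 11 bp
  [91,96): 5 bp
  [96,103): 7 bp
  [103,113): 10 bp
  [113,121): 8 bp
  [121,127): 6 bp
  [127,133): 6 bp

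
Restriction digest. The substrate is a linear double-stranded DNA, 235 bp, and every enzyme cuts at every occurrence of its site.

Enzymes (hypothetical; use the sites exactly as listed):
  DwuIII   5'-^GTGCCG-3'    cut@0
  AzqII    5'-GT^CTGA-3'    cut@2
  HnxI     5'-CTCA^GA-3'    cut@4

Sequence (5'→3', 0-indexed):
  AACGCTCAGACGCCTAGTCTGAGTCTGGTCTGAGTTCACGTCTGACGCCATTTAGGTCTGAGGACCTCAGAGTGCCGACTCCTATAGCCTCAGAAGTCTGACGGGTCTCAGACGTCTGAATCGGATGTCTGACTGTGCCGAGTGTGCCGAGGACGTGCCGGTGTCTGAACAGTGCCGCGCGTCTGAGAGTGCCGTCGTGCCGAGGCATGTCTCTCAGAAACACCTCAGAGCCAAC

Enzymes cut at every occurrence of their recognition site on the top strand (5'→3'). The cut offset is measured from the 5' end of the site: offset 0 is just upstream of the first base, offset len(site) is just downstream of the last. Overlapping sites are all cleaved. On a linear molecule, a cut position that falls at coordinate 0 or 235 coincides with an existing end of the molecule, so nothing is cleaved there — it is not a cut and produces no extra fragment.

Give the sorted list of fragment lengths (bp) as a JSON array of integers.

[2,5,5,6,6,7,8,8,8,9,10,10,11,11,11,11,12,12,13,13,16,20,21]

Scan for sites:
  DwuIII GTGCCG/0: at [71, 134, 143, 154, 171, 188, 196] ⇒ [71, 134, 143, 154, 171, 188, 196]
  AzqII GTCTGA/2: at [16, 27, 39, 55, 95, 113, 126, 162, 180] ⇒ [18, 29, 41, 57, 97, 115, 128, 164, 182]
  HnxI CTCAGA/4: at [4, 65, 88, 106, 212, 223] ⇒ [8, 69, 92, 110, 216, 227]

Pooled cuts: [8, 18, 29, 41, 57, 69, 71, 92, 97, 110, 115, 128, 134, 143, 154, 164, 171, 182, 188, 196, 216, 227]

Fragment lengths:
  [0,8): 8 bp
  [8,18): 10 bp
  [18,29): 11 bp
  [29,41): 12 bp
  [41,57): 16 bp
  [57,69): 12 bp
  [69,71): 2 bp
  [71,92): 21 bp
  [92,97): 5 bp
  [97,110): 13 bp
  [110,115): 5 bp
  [115,128): 13 bp
  [128,134): 6 bp
  [134,143): 9 bp
  [143,154): 11 bp
  [154,164): 10 bp
  [164,171): 7 bp
  [171,182): 11 bp
  [182,188): 6 bp
  [188,196): 8 bp
  [196,216): 20 bp
  [216,227): 11 bp
  [227,235): 8 bp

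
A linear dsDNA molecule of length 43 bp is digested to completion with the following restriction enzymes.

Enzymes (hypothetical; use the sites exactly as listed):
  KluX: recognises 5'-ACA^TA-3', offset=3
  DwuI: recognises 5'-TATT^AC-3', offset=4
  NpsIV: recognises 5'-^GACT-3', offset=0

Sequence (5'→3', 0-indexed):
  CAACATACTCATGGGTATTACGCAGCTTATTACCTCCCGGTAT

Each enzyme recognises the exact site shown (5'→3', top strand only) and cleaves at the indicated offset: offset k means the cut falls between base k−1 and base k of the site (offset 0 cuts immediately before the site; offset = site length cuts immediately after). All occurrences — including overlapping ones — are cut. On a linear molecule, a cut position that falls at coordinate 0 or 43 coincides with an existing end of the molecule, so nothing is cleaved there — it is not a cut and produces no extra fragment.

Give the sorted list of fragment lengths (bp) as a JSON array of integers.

Site scan:
  KluX ACATA/3: at [2] ⇒ [5]
  DwuI TATTAC/4: at [15, 27] ⇒ [19, 31]
  NpsIV (GACT, off=0): no sites

Pooled cuts: [5, 19, 31]

Fragment lengths:
  [0,5): 5 bp
  [5,19): 14 bp
  [19,31): 12 bp
  [31,43): 12 bp

[5,12,12,14]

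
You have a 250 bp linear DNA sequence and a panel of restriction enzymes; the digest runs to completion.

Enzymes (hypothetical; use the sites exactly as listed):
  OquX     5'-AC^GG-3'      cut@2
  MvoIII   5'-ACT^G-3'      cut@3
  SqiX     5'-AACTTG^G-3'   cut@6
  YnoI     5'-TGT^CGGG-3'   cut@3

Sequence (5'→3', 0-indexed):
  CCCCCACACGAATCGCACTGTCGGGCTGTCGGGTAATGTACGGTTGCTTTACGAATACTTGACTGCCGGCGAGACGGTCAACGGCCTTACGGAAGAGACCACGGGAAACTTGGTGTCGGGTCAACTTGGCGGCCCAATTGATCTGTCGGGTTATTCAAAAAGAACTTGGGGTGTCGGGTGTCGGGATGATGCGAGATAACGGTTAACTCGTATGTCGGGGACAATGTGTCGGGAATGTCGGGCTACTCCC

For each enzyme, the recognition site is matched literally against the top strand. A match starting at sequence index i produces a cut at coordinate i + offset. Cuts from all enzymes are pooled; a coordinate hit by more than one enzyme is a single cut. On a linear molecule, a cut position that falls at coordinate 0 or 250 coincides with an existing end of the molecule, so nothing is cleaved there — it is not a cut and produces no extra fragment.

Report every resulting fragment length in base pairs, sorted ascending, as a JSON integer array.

[2,4,6,7,7,8,8,9,10,11,12,12,12,12,14,15,18,19,19,22,23]

Site scan:
  OquX (ACGG, off=2): starts [39, 73, 80, 88, 100, 198] → cuts [41, 75, 82, 90, 102, 200]
  MvoIII (ACTG, off=3): starts [16, 61] → cuts [19, 64]
  SqiX (AACTTGG, off=6): starts [106, 122, 162] → cuts [112, 128, 168]
  YnoI (TGTCGGG, off=3): starts [18, 26, 113, 143, 171, 178, 212, 226, 235] → cuts [21, 29, 116, 146, 174, 181, 215, 229, 238]

Pooled cuts: [19, 21, 29, 41, 64, 75, 82, 90, 102, 112, 116, 128, 146, 168, 174, 181, 200, 215, 229, 238]

Fragment lengths:
  [0,19): 19 bp
  [19,21): 2 bp
  [21,29): 8 bp
  [29,41): 12 bp
  [41,64): 23 bp
  [64,75): 11 bp
  [75,82): 7 bp
  [82,90): 8 bp
  [90,102): 12 bp
  [102,112): 10 bp
  [112,116): 4 bp
  [116,128): 12 bp
  [128,146): 18 bp
  [146,168): 22 bp
  [168,174): 6 bp
  [174,181): 7 bp
  [181,200): 19 bp
  [200,215): 15 bp
  [215,229): 14 bp
  [229,238): 9 bp
  [238,250): 12 bp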